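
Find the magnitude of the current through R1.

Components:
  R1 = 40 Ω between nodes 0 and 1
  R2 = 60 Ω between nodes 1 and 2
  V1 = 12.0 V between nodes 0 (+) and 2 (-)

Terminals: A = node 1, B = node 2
Nodal analysis, taking node 2 as the 0 V reference.
Source V1 fixes V_0 = 12 V.
KCL at each unknown node (sum of currents leaving = 0; resistances in Ω):
  Node 1: (V_1 - 12)/40 + (V_1 - 0)/60 = 0
Collecting terms: 0.04167 × V_1 = 0.3  =>  V_1 = 7.2 V
I_R1 = (V_0 - V_1)/R1 = (12 - 7.2)/40 = 0.12 A
|I_R1| = 0.12 A

Final answer: |I_R1| = 0.12 A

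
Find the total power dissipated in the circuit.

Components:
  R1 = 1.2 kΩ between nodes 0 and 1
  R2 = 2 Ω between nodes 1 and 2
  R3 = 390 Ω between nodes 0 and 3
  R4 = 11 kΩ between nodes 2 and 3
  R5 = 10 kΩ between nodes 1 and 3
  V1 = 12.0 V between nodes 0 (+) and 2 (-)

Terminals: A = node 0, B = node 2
Nodal analysis, taking node 2 as the 0 V reference.
Source V1 fixes V_0 = 12 V.
KCL at each unknown node (sum of currents leaving = 0; resistances in Ω):
  Node 1: (V_1 - 12)/1200 + (V_1 - 0)/2 + (V_1 - V_3)/10000 = 0
  Node 3: (V_3 - 12)/390 + (V_3 - 0)/11000 + (V_3 - V_1)/10000 = 0
Collecting terms (coefficients in siemens):
  0.5009·V_1 - 0.0001·V_3 = 0.01
  0.002755·V_3 - 0.0001·V_1 = 0.03077
Determinant D = (0.5009)(0.002755) - (-0.0001)(-0.0001) = 0.00138
V_1 = [(0.01)(0.002755) - (-0.0001)(0.03077)]/D = 0.02219 V
V_3 = [(0.5009)(0.03077) - (0.01)(-0.0001)]/D = 11.17 V
Power in each resistor, P = (ΔV)²/R:
  P_R1 = (12 - 0.02219)²/1200 = 0.1196 W
  P_R2 = (0.02219 - 0)²/2 = 0.0002463 W
  P_R3 = (12 - 11.17)²/390 = 0.00177 W
  P_R4 = (0 - 11.17)²/11000 = 0.01134 W
  P_R5 = (0.02219 - 11.17)²/10000 = 0.01243 W
P_total = P_R1 + P_R2 + P_R3 + P_R4 + P_R5 = 0.1453 W

Final answer: 0.1453 W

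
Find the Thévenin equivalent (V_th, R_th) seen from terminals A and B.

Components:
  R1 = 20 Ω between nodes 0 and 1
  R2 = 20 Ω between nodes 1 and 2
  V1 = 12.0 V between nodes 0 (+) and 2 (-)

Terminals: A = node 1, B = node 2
Step 1 — V_th is the open-circuit voltage V_A - V_B (nothing connected across the terminals).
Nodal analysis, taking node 2 as the 0 V reference.
Source V1 fixes V_0 = 12 V.
KCL at each unknown node (sum of currents leaving = 0; resistances in Ω):
  Node 1: (V_1 - 12)/20 + (V_1 - 0)/20 = 0
Collecting terms: 0.1 × V_1 = 0.6  =>  V_1 = 6 V
V_th = V_1 - V_2 = 6 - 0 = 6 V
Step 2 — R_th: zero the source — replace V1 by a short circuit (node 2 merges into node 0) — and find the resistance seen between A (node 1) and B (node 0).
Reduce the network between node 1 (A) and node 0 (B) by series/parallel combination:
  Rp1 = R1 ‖ R2 (parallel, both between nodes 0 and 1) = 1/(1/20 + 1/20) = 10 Ω
R_th = 10 Ω

Final answer: V_th = 6 V, R_th = 10 Ω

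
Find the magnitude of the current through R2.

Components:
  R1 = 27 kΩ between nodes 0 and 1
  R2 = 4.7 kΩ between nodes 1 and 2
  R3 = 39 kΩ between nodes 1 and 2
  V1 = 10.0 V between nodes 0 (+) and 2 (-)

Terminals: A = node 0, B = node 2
Nodal analysis, taking node 2 as the 0 V reference.
Source V1 fixes V_0 = 10 V.
KCL at each unknown node (sum of currents leaving = 0; resistances in Ω):
  Node 1: (V_1 - 10)/27000 + (V_1 - 0)/4700 + (V_1 - 0)/39000 = 0
Collecting terms: 0.0002754 × V_1 = 0.0003704  =>  V_1 = 1.345 V
I_R2 = (V_1 - V_2)/R2 = (1.345 - 0)/4700 = 0.0002861 A
|I_R2| = 0.0002861 A

Final answer: |I_R2| = 0.0002861 A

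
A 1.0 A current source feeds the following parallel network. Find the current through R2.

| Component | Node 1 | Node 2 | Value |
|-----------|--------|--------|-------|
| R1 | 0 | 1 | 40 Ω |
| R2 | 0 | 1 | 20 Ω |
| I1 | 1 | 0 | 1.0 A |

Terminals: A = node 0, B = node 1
All resistors sit directly between nodes 0 and 1, so they are in parallel and share one voltage V; the full source current 1 A splits among them.
1/R_par = 1/40 + 1/20 = 0.075 S  =>  R_par = 13.33 Ω
V = I × R_par = 1 × 13.33 = 13.33 V
I_R2 = V/R2 = 13.33/20 = 0.6667 A

Final answer: 0.6667 A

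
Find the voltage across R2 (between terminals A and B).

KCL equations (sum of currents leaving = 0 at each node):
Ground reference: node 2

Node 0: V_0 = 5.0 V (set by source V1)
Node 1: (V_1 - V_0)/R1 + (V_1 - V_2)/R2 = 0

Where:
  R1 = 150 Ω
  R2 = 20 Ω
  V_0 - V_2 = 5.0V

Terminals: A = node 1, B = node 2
R1 and R2 are in series across V1 (node 0 → node 1 → node 2), and the output A–B is taken across R2, so this is a voltage divider.
Series current: I = V1/(R1 + R2) = 5/(150 + 20) = 5/170 = 0.02941 A
V_R2 = I × R2 = V1 × R2/(R1 + R2) = 5 × 20/170 = 0.5882 V

Final answer: 0.5882 V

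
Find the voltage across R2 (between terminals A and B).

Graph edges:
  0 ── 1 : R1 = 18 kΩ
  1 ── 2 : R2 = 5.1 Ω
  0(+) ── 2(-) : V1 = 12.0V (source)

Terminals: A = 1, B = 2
R1 and R2 are in series across V1 (node 0 → node 1 → node 2), and the output A–B is taken across R2, so this is a voltage divider.
Series current: I = V1/(R1 + R2) = 12/(18000 + 5.1) = 12/18010 = 0.0006665 A
V_R2 = I × R2 = V1 × R2/(R1 + R2) = 12 × 5.1/18010 = 0.003399 V

Final answer: 0.003399 V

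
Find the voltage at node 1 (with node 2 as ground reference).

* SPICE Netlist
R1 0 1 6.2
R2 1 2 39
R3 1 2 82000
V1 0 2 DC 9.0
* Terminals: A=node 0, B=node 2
Nodal analysis, taking node 2 as the 0 V reference.
Source V1 fixes V_0 = 9 V.
KCL at each unknown node (sum of currents leaving = 0; resistances in Ω):
  Node 1: (V_1 - 9)/6.2 + (V_1 - 0)/39 + (V_1 - 0)/82000 = 0
Collecting terms: 0.1869 × V_1 = 1.452  =>  V_1 = 7.765 V
The requested potential is V_1 = 7.765 V.

Final answer: V_1 = 7.765 V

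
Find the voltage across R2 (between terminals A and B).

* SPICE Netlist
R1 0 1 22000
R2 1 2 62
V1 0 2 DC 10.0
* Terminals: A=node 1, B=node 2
R1 and R2 are in series across V1 (node 0 → node 1 → node 2), and the output A–B is taken across R2, so this is a voltage divider.
Series current: I = V1/(R1 + R2) = 10/(22000 + 62) = 10/22060 = 0.0004533 A
V_R2 = I × R2 = V1 × R2/(R1 + R2) = 10 × 62/22060 = 0.0281 V

Final answer: 0.0281 V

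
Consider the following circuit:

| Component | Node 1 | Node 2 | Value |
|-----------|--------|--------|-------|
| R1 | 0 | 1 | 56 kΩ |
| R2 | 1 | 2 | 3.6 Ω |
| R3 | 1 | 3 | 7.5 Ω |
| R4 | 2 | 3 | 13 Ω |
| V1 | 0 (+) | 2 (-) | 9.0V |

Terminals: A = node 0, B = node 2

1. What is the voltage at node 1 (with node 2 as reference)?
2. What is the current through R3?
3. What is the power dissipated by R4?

Nodal analysis, taking node 2 as the 0 V reference.
Source V1 fixes V_0 = 9 V.
KCL at each unknown node (sum of currents leaving = 0; resistances in Ω):
  Node 1: (V_1 - 9)/56000 + (V_1 - 0)/3.6 + (V_1 - V_3)/7.5 = 0
  Node 3: (V_3 - V_1)/7.5 + (V_3 - 0)/13 = 0
Collecting terms (coefficients in siemens):
  0.4111·V_1 - 0.1333·V_3 = 0.0001607
  0.2103·V_3 - 0.1333·V_1 = 0
Determinant D = (0.4111)(0.2103) - (-0.1333)(-0.1333) = 0.06866
V_1 = [(0.0001607)(0.2103) - (-0.1333)(0)]/D = 0.0004921 V
V_3 = [(0.4111)(0) - (0.0001607)(-0.1333)]/D = 0.0003121 V
Part 1:
  Read off the nodal solution: V_1 = 0.0004921 V
Part 2:
  I_R3 = (V_1 - V_3)/R3 = (0.0004921 - 0.0003121)/7.5 = 0.00002401 A
  Magnitude: I_R3 = 0.00002401 A
Part 3:
  I_R4 = (V_2 - V_3)/R4 = (0 - 0.0003121)/13 = -0.00002401 A
  P_R4 = I_R4² × R4 = (-0.00002401)² × 13 = 0.000000007492 W

Final answers:
1. V_1 = 0.0004921 V
2. I_R3 = 2.401e-05 A
3. P_R4 = 7.492e-09 W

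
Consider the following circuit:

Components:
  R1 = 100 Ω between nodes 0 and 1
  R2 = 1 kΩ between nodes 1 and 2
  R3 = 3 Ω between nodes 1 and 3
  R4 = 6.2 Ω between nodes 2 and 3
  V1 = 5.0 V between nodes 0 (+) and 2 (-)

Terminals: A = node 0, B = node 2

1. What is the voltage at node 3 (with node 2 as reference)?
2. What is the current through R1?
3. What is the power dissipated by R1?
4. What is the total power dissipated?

Nodal analysis, taking node 2 as the 0 V reference.
Source V1 fixes V_0 = 5 V.
KCL at each unknown node (sum of currents leaving = 0; resistances in Ω):
  Node 1: (V_1 - 5)/100 + (V_1 - 0)/1000 + (V_1 - V_3)/3 = 0
  Node 3: (V_3 - V_1)/3 + (V_3 - 0)/6.2 = 0
Collecting terms (coefficients in siemens):
  0.3443·V_1 - 0.3333·V_3 = 0.05
  0.4946·V_3 - 0.3333·V_1 = 0
Determinant D = (0.3443)(0.4946) - (-0.3333)(-0.3333) = 0.0592
V_1 = [(0.05)(0.4946) - (-0.3333)(0)]/D = 0.4177 V
V_3 = [(0.3443)(0) - (0.05)(-0.3333)]/D = 0.2815 V
Part 1:
  Read off the nodal solution: V_3 = 0.2815 V
Part 2:
  I_R1 = (V_0 - V_1)/R1 = (5 - 0.4177)/100 = 0.04582 A
  Magnitude: I_R1 = 0.04582 A
Part 3:
  I_R1 = (V_0 - V_1)/R1 = (5 - 0.4177)/100 = 0.04582 A
  P_R1 = I_R1² × R1 = (0.04582)² × 100 = 0.21 W
Part 4:
  Power in each resistor, P = (ΔV)²/R:
    P_R1 = (5 - 0.4177)²/100 = 0.21 W
    P_R2 = (0.4177 - 0)²/1000 = 0.0001745 W
    P_R3 = (0.4177 - 0.2815)²/3 = 0.006185 W
    P_R4 = (0 - 0.2815)²/6.2 = 0.01278 W
  P_total = P_R1 + P_R2 + P_R3 + P_R4 = 0.2291 W

Final answers:
1. V_3 = 0.2815 V
2. I_R1 = 0.04582 A
3. P_R1 = 0.21 W
4. P_total = 0.2291 W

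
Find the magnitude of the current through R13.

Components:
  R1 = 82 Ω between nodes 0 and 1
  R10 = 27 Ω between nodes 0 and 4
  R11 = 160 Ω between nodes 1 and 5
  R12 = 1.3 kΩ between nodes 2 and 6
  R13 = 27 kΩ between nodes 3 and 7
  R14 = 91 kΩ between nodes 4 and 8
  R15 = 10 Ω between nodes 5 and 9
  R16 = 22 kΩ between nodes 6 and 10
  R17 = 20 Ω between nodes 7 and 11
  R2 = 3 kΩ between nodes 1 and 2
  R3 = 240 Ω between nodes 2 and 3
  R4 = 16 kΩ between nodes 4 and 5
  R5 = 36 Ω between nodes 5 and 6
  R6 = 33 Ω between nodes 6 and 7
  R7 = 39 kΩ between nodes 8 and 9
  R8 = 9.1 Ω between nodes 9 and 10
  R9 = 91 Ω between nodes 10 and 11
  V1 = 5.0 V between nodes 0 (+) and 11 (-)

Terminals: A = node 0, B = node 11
Nodal analysis, taking node 11 as the 0 V reference.
Source V1 fixes V_0 = 5 V.
KCL at each unknown node (sum of currents leaving = 0; resistances in Ω):
  Node 1: (V_1 - 5)/82 + (V_1 - V_2)/3000 + (V_1 - V_5)/160 = 0
  Node 2: (V_2 - V_1)/3000 + (V_2 - V_3)/240 + (V_2 - V_6)/1300 = 0
  Node 3: (V_3 - V_2)/240 + (V_3 - V_7)/27000 = 0
  Node 4: (V_4 - V_5)/16000 + (V_4 - 5)/27 + (V_4 - V_8)/91000 = 0
  Node 5: (V_5 - V_4)/16000 + (V_5 - V_6)/36 + (V_5 - V_1)/160 + (V_5 - V_9)/10 = 0
  Node 6: (V_6 - V_5)/36 + (V_6 - V_7)/33 + (V_6 - V_2)/1300 + (V_6 - V_10)/22000 = 0
  Node 7: (V_7 - V_6)/33 + (V_7 - V_3)/27000 + (V_7 - 0)/20 = 0
  Node 8: (V_8 - V_9)/39000 + (V_8 - V_4)/91000 = 0
  Node 9: (V_9 - V_8)/39000 + (V_9 - V_10)/9.1 + (V_9 - V_5)/10 = 0
  Node 10: (V_10 - V_9)/9.1 + (V_10 - 0)/91 + (V_10 - V_6)/22000 = 0
Collecting terms (coefficients in siemens):
  0.01878·V_1 - 0.0003333·V_2 - 0.00625·V_5 = 0.06098
  0.005269·V_2 - 0.0003333·V_1 - 0.004167·V_3 - 0.0007692·V_6 = 0
  0.004204·V_3 - 0.004167·V_2 - 0.00003704·V_7 = 0
  0.03711·V_4 - 0.0000625·V_5 - 0.00001099·V_8 = 0.1852
  0.1341·V_5 - 0.00625·V_1 - 0.0000625·V_4 - 0.02778·V_6 - 0.1·V_9 = 0
  0.0589·V_6 - 0.0007692·V_2 - 0.02778·V_5 - 0.0303·V_7 - 0.00004545·V_10 = 0
  0.08034·V_7 - 0.00003704·V_3 - 0.0303·V_6 = 0
  0.00003663·V_8 - 0.00001099·V_4 - 0.00002564·V_9 = 0
  0.2099·V_9 - 0.1·V_5 - 0.00002564·V_8 - 0.1099·V_10 = 0
  0.1209·V_10 - 0.00004545·V_6 - 0.1099·V_9 = 0
Solving these 10 simultaneous equations (Gaussian elimination) gives:
  V_1 = 3.559 V, V_2 = 1.405 V, V_3 = 1.395 V, V_4 = 4.992 V
  V_5 = 0.8636 V, V_6 = 0.5292 V, V_7 = 0.2003 V, V_8 = 2.047 V
  V_9 = 0.7853 V, V_10 = 0.7139 V
I_R13 = (V_3 - V_7)/R13 = (1.395 - 0.2003)/27000 = 0.00004424 A
|I_R13| = 0.00004424 A

Final answer: |I_R13| = 4.424e-05 A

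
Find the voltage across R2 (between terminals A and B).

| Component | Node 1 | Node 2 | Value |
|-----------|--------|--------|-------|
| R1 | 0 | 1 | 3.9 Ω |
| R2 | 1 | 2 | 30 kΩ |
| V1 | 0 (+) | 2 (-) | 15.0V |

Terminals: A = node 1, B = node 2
R1 and R2 are in series across V1 (node 0 → node 1 → node 2), and the output A–B is taken across R2, so this is a voltage divider.
Series current: I = V1/(R1 + R2) = 15/(3.9 + 30000) = 15/30000 = 0.0004999 A
V_R2 = I × R2 = V1 × R2/(R1 + R2) = 15 × 30000/30000 = 15 V

Final answer: 15 V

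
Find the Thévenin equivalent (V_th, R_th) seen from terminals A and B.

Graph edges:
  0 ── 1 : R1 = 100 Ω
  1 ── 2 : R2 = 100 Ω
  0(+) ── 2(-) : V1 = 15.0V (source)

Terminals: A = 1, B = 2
Step 1 — V_th is the open-circuit voltage V_A - V_B (nothing connected across the terminals).
Nodal analysis, taking node 2 as the 0 V reference.
Source V1 fixes V_0 = 15 V.
KCL at each unknown node (sum of currents leaving = 0; resistances in Ω):
  Node 1: (V_1 - 15)/100 + (V_1 - 0)/100 = 0
Collecting terms: 0.02 × V_1 = 0.15  =>  V_1 = 7.5 V
V_th = V_1 - V_2 = 7.5 - 0 = 7.5 V
Step 2 — R_th: zero the source — replace V1 by a short circuit (node 2 merges into node 0) — and find the resistance seen between A (node 1) and B (node 0).
Reduce the network between node 1 (A) and node 0 (B) by series/parallel combination:
  Rp1 = R1 ‖ R2 (parallel, both between nodes 0 and 1) = 1/(1/100 + 1/100) = 50 Ω
R_th = 50 Ω

Final answer: V_th = 7.5 V, R_th = 50 Ω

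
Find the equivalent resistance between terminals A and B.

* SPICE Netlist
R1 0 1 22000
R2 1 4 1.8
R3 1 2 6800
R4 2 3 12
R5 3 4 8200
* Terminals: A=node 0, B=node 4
Reduce the network between node 0 (A) and node 4 (B) by series/parallel combination:
  Rs1 = R3 + R4 (series, joined only at node 2) = 6800 + 12 = 6812 Ω
  Rs2 = R5 + Rs1 (series, joined only at node 3) = 8200 + 6812 = 15010 Ω
  Rp1 = R2 ‖ Rs2 (parallel, both between nodes 1 and 4) = 1/(1/1.8 + 1/15010) = 1.8 Ω
  Rs3 = R1 + Rp1 (series, joined only at node 1) = 22000 + 1.8 = 22000 Ω
R_eq = 22 kΩ

Final answer: 22 kΩ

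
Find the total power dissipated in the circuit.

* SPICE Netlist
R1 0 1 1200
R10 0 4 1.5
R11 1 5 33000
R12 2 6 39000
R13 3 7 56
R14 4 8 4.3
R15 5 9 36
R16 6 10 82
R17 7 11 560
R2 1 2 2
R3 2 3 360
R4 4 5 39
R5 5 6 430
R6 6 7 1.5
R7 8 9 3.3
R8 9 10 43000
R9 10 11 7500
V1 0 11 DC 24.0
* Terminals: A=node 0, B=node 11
Nodal analysis, taking node 11 as the 0 V reference.
Source V1 fixes V_0 = 24 V.
KCL at each unknown node (sum of currents leaving = 0; resistances in Ω):
  Node 1: (V_1 - 24)/1200 + (V_1 - V_2)/2 + (V_1 - V_5)/33000 = 0
  Node 2: (V_2 - V_1)/2 + (V_2 - V_3)/360 + (V_2 - V_6)/39000 = 0
  Node 3: (V_3 - V_2)/360 + (V_3 - V_7)/56 = 0
  Node 4: (V_4 - V_5)/39 + (V_4 - 24)/1.5 + (V_4 - V_8)/4.3 = 0
  Node 5: (V_5 - V_4)/39 + (V_5 - V_6)/430 + (V_5 - V_1)/33000 + (V_5 - V_9)/36 = 0
  Node 6: (V_6 - V_5)/430 + (V_6 - V_7)/1.5 + (V_6 - V_2)/39000 + (V_6 - V_10)/82 = 0
  Node 7: (V_7 - V_6)/1.5 + (V_7 - V_3)/56 + (V_7 - 0)/560 = 0
  Node 8: (V_8 - V_9)/3.3 + (V_8 - V_4)/4.3 = 0
  Node 9: (V_9 - V_8)/3.3 + (V_9 - V_10)/43000 + (V_9 - V_5)/36 = 0
  Node 10: (V_10 - V_9)/43000 + (V_10 - 0)/7500 + (V_10 - V_6)/82 = 0
Collecting terms (coefficients in siemens):
  0.5009·V_1 - 0.5·V_2 - 0.0000303·V_5 = 0.02
  0.5028·V_2 - 0.5·V_1 - 0.002778·V_3 - 0.00002564·V_6 = 0
  0.02063·V_3 - 0.002778·V_2 - 0.01786·V_7 = 0
  0.9249·V_4 - 0.02564·V_5 - 0.2326·V_8 = 16
  0.05577·V_5 - 0.0000303·V_1 - 0.02564·V_4 - 0.002326·V_6 - 0.02778·V_9 = 0
  0.6812·V_6 - 0.00002564·V_2 - 0.002326·V_5 - 0.6667·V_7 - 0.0122·V_10 = 0
  0.6863·V_7 - 0.01786·V_3 - 0.6667·V_6 = 0
  0.5356·V_8 - 0.2326·V_4 - 0.303·V_9 = 0
  0.3308·V_9 - 0.02778·V_5 - 0.303·V_8 - 0.00002326·V_10 = 0
  0.01235·V_10 - 0.0122·V_6 - 0.00002326·V_9 = 0
Solving these 10 simultaneous equations (Gaussian elimination) gives:
  V_1 = 16.9 V, V_2 = 16.89 V, V_3 = 14.71 V, V_4 = 23.97 V
  V_5 = 23.53 V, V_6 = 14.4 V, V_7 = 14.37 V, V_8 = 23.92 V
  V_9 = 23.89 V, V_10 = 14.26 V
Power in each resistor, P = (ΔV)²/R:
  P_R1 = (24 - 16.9)²/1200 = 0.042 W
  P_R2 = (16.9 - 16.89)²/2 = 0.00007483 W
  P_R3 = (16.89 - 14.71)²/360 = 0.01319 W
  P_R4 = (23.97 - 23.53)²/39 = 0.005005 W
  P_R5 = (23.53 - 14.4)²/430 = 0.1937 W
  P_R6 = (14.4 - 14.37)²/1.5 = 0.0005768 W
  P_R7 = (23.92 - 23.89)²/3.3 = 0.0003514 W
  P_R8 = (23.89 - 14.26)²/43000 = 0.002155 W
  P_R9 = (14.26 - 0)²/7500 = 0.02712 W
  P_R10 = (24 - 23.97)²/1.5 = 0.0007029 W
  P_R11 = (16.9 - 23.53)²/33000 = 0.00133 W
  P_R12 = (16.89 - 14.4)²/39000 = 0.0001588 W
  P_R13 = (14.71 - 14.37)²/56 = 0.002052 W
  P_R14 = (23.97 - 23.92)²/4.3 = 0.0004578 W
  P_R15 = (23.53 - 23.89)²/36 = 0.003668 W
  P_R16 = (14.4 - 14.26)²/82 = 0.0002308 W
  P_R17 = (14.37 - 0)²/560 = 0.3688 W
P_total = P_R1 + P_R2 + P_R3 + P_R4 + P_R5 + P_R6 + P_R7 + P_R8 + P_R9 + P_R10 + P_R11 + P_R12 + P_R13 + P_R14 + P_R15 + P_R16 + P_R17 = 0.6615 W

Final answer: 0.6615 W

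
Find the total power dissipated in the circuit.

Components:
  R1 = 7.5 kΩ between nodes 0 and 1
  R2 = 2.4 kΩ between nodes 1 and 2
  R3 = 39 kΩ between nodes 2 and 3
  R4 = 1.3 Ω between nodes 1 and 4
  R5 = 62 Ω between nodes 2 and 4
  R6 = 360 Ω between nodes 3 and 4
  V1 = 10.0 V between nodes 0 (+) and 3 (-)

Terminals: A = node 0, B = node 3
Nodal analysis, taking node 3 as the 0 V reference.
Source V1 fixes V_0 = 10 V.
KCL at each unknown node (sum of currents leaving = 0; resistances in Ω):
  Node 1: (V_1 - 10)/7500 + (V_1 - V_2)/2400 + (V_1 - V_4)/1.3 = 0
  Node 2: (V_2 - V_1)/2400 + (V_2 - 0)/39000 + (V_2 - V_4)/62 = 0
  Node 4: (V_4 - V_1)/1.3 + (V_4 - V_2)/62 + (V_4 - 0)/360 = 0
Collecting terms (coefficients in siemens):
  0.7698·V_1 - 0.0004167·V_2 - 0.7692·V_4 = 0.001333
  0.01657·V_2 - 0.0004167·V_1 - 0.01613·V_4 = 0
  0.7881·V_4 - 0.7692·V_1 - 0.01613·V_2 = 0
Solving these 3 simultaneous equations (Gaussian elimination) gives:
  V_1 = 0.4556 V, V_2 = 0.4533 V, V_4 = 0.4539 V
Power in each resistor, P = (ΔV)²/R:
  P_R1 = (10 - 0.4556)²/7500 = 0.01215 W
  P_R2 = (0.4556 - 0.4533)²/2400 = 0.000000002231 W
  P_R3 = (0.4533 - 0)²/39000 = 0.000005268 W
  P_R4 = (0.4556 - 0.4539)²/1.3 = 0.000002102 W
  P_R5 = (0.4533 - 0.4539)²/62 = 0.000000007044 W
  P_R6 = (0 - 0.4539)²/360 = 0.0005724 W
P_total = P_R1 + P_R2 + P_R3 + P_R4 + P_R5 + P_R6 = 0.01273 W

Final answer: 0.01273 W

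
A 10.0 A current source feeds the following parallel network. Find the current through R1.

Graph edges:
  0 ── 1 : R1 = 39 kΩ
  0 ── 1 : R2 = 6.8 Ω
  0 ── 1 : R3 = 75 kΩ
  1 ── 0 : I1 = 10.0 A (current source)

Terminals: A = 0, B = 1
All resistors sit directly between nodes 0 and 1, so they are in parallel and share one voltage V; the full source current 10 A splits among them.
1/R_par = 1/39000 + 1/6.8 + 1/75000 = 0.1471 S  =>  R_par = 6.798 Ω
V = I × R_par = 10 × 6.798 = 67.98 V
I_R1 = V/R1 = 67.98/39000 = 0.001743 A

Final answer: 0.001743 A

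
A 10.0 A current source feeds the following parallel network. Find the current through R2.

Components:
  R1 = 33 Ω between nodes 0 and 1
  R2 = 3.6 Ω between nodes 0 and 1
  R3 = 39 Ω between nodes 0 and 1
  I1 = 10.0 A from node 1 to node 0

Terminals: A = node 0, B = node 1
All resistors sit directly between nodes 0 and 1, so they are in parallel and share one voltage V; the full source current 10 A splits among them.
1/R_par = 1/33 + 1/3.6 + 1/39 = 0.3337 S  =>  R_par = 2.997 Ω
V = I × R_par = 10 × 2.997 = 29.97 V
I_R2 = V/R2 = 29.97/3.6 = 8.324 A

Final answer: 8.324 A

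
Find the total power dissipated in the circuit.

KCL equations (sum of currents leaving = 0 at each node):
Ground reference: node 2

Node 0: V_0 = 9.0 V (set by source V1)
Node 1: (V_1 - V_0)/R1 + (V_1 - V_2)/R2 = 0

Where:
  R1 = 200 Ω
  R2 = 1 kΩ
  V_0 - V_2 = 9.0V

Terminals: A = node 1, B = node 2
Nodal analysis, taking node 2 as the 0 V reference.
Source V1 fixes V_0 = 9 V.
KCL at each unknown node (sum of currents leaving = 0; resistances in Ω):
  Node 1: (V_1 - 9)/200 + (V_1 - 0)/1000 = 0
Collecting terms: 0.006 × V_1 = 0.045  =>  V_1 = 7.5 V
Power in each resistor, P = (ΔV)²/R:
  P_R1 = (9 - 7.5)²/200 = 0.01125 W
  P_R2 = (7.5 - 0)²/1000 = 0.05625 W
P_total = P_R1 + P_R2 = 0.0675 W

Final answer: 0.0675 W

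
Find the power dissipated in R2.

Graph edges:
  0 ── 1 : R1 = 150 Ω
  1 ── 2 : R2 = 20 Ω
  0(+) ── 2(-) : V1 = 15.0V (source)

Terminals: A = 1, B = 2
Nodal analysis, taking node 2 as the 0 V reference.
Source V1 fixes V_0 = 15 V.
KCL at each unknown node (sum of currents leaving = 0; resistances in Ω):
  Node 1: (V_1 - 15)/150 + (V_1 - 0)/20 = 0
Collecting terms: 0.05667 × V_1 = 0.1  =>  V_1 = 1.765 V
I_R2 = (V_1 - V_2)/R2 = (1.765 - 0)/20 = 0.08824 A
P_R2 = I_R2² × R2 = (0.08824)² × 20 = 0.1557 W

Final answer: 0.1557 W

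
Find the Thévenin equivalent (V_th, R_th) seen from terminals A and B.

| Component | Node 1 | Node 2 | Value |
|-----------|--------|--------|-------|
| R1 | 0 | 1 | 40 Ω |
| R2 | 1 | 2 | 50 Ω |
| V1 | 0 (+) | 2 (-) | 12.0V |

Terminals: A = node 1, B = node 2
Step 1 — V_th is the open-circuit voltage V_A - V_B (nothing connected across the terminals).
Nodal analysis, taking node 2 as the 0 V reference.
Source V1 fixes V_0 = 12 V.
KCL at each unknown node (sum of currents leaving = 0; resistances in Ω):
  Node 1: (V_1 - 12)/40 + (V_1 - 0)/50 = 0
Collecting terms: 0.045 × V_1 = 0.3  =>  V_1 = 6.667 V
V_th = V_1 - V_2 = 6.667 - 0 = 6.667 V
Step 2 — R_th: zero the source — replace V1 by a short circuit (node 2 merges into node 0) — and find the resistance seen between A (node 1) and B (node 0).
Reduce the network between node 1 (A) and node 0 (B) by series/parallel combination:
  Rp1 = R1 ‖ R2 (parallel, both between nodes 0 and 1) = 1/(1/40 + 1/50) = 22.22 Ω
R_th = 22.22 Ω

Final answer: V_th = 6.667 V, R_th = 22.22 Ω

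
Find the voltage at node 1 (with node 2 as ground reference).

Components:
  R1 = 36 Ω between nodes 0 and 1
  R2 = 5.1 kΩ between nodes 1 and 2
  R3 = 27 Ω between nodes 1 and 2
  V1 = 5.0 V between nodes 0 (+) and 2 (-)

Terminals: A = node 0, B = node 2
Nodal analysis, taking node 2 as the 0 V reference.
Source V1 fixes V_0 = 5 V.
KCL at each unknown node (sum of currents leaving = 0; resistances in Ω):
  Node 1: (V_1 - 5)/36 + (V_1 - 0)/5100 + (V_1 - 0)/27 = 0
Collecting terms: 0.06501 × V_1 = 0.1389  =>  V_1 = 2.136 V
The requested potential is V_1 = 2.136 V.

Final answer: V_1 = 2.136 V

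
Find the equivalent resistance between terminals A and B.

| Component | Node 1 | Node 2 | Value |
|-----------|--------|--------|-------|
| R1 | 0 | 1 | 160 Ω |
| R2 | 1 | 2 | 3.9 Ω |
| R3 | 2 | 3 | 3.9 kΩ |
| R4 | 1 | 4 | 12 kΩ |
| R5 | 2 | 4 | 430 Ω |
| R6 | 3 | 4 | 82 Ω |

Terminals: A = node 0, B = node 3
The network is not a plain series/parallel combination. Inject a 1 A test current into terminal A (node 0) and return it from terminal B (node 3); then R_eq = V_A / (1 A).
Nodal analysis, taking node 3 as the 0 V reference.
Current source I_test pushes 1 A into node 0 and draws it out of node 3.
KCL at each unknown node (sum of currents leaving = 0; resistances in Ω):
  Node 0: (V_0 - V_1)/160 - 1 = 0
  Node 1: (V_1 - V_0)/160 + (V_1 - V_2)/3.9 + (V_1 - V_4)/12000 = 0
  Node 2: (V_2 - V_1)/3.9 + (V_2 - 0)/3900 + (V_2 - V_4)/430 = 0
  Node 4: (V_4 - V_1)/12000 + (V_4 - V_2)/430 + (V_4 - 0)/82 = 0
Collecting terms (coefficients in siemens):
  0.00625·V_0 - 0.00625·V_1 = 1
  0.2627·V_1 - 0.00625·V_0 - 0.2564·V_2 - 0.00008333·V_4 = 0
  0.259·V_2 - 0.2564·V_1 - 0.002326·V_4 = 0
  0.0146·V_4 - 0.00008333·V_1 - 0.002326·V_2 = 0
Solving these 4 simultaneous equations (Gaussian elimination) gives:
  V_0 = 604.6 V, V_1 = 444.6 V, V_2 = 440.8 V, V_4 = 72.73 V
R_eq = V_0 / 1 A = 604.6 Ω

Final answer: 604.6 Ω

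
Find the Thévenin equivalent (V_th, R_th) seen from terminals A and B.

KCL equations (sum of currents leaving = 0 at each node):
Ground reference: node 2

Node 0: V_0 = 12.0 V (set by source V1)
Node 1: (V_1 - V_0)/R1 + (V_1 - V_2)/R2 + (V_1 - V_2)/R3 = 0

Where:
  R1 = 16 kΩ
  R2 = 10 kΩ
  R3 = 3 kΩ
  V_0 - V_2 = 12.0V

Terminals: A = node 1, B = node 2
Step 1 — V_th is the open-circuit voltage V_A - V_B (nothing connected across the terminals).
Nodal analysis, taking node 2 as the 0 V reference.
Source V1 fixes V_0 = 12 V.
KCL at each unknown node (sum of currents leaving = 0; resistances in Ω):
  Node 1: (V_1 - 12)/16000 + (V_1 - 0)/10000 + (V_1 - 0)/3000 = 0
Collecting terms: 0.0004958 × V_1 = 0.00075  =>  V_1 = 1.513 V
V_th = V_1 - V_2 = 1.513 - 0 = 1.513 V
Step 2 — R_th: zero the source — replace V1 by a short circuit (node 2 merges into node 0) — and find the resistance seen between A (node 1) and B (node 0).
Reduce the network between node 1 (A) and node 0 (B) by series/parallel combination:
  Rp1 = R1 ‖ R2 ‖ R3 (parallel, all between nodes 0 and 1) = 1/(1/16000 + 1/10000 + 1/3000) = 2017 Ω
R_th = 2.017 kΩ

Final answer: V_th = 1.513 V, R_th = 2.017 kΩ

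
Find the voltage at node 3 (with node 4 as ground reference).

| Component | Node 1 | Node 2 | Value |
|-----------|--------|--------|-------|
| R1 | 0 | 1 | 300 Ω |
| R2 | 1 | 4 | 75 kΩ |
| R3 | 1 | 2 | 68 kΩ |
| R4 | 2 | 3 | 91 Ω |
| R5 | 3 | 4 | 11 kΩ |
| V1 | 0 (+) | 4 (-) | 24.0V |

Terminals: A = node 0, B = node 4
Nodal analysis, taking node 4 as the 0 V reference.
Source V1 fixes V_0 = 24 V.
KCL at each unknown node (sum of currents leaving = 0; resistances in Ω):
  Node 1: (V_1 - 24)/300 + (V_1 - 0)/75000 + (V_1 - V_2)/68000 = 0
  Node 2: (V_2 - V_1)/68000 + (V_2 - V_3)/91 = 0
  Node 3: (V_3 - V_2)/91 + (V_3 - 0)/11000 = 0
Collecting terms (coefficients in siemens):
  0.003361·V_1 - 0.00001471·V_2 = 0.08
  0.011·V_2 - 0.00001471·V_1 - 0.01099·V_3 = 0
  0.01108·V_3 - 0.01099·V_2 = 0
Solving these 3 simultaneous equations (Gaussian elimination) gives:
  V_1 = 23.81 V, V_2 = 3.34 V, V_3 = 3.312 V
The requested potential is V_3 = 3.312 V.

Final answer: V_3 = 3.312 V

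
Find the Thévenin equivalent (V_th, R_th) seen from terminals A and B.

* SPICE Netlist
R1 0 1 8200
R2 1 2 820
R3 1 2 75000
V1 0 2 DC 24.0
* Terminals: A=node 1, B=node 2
Step 1 — V_th is the open-circuit voltage V_A - V_B (nothing connected across the terminals).
Nodal analysis, taking node 2 as the 0 V reference.
Source V1 fixes V_0 = 24 V.
KCL at each unknown node (sum of currents leaving = 0; resistances in Ω):
  Node 1: (V_1 - 24)/8200 + (V_1 - 0)/820 + (V_1 - 0)/75000 = 0
Collecting terms: 0.001355 × V_1 = 0.002927  =>  V_1 = 2.16 V
V_th = V_1 - V_2 = 2.16 - 0 = 2.16 V
Step 2 — R_th: zero the source — replace V1 by a short circuit (node 2 merges into node 0) — and find the resistance seen between A (node 1) and B (node 0).
Reduce the network between node 1 (A) and node 0 (B) by series/parallel combination:
  Rp1 = R1 ‖ R2 ‖ R3 (parallel, all between nodes 0 and 1) = 1/(1/8200 + 1/820 + 1/75000) = 738.1 Ω
R_th = 738.1 Ω

Final answer: V_th = 2.16 V, R_th = 738.1 Ω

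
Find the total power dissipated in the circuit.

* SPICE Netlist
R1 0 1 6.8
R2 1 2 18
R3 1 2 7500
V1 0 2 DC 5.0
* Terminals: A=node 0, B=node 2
Nodal analysis, taking node 2 as the 0 V reference.
Source V1 fixes V_0 = 5 V.
KCL at each unknown node (sum of currents leaving = 0; resistances in Ω):
  Node 1: (V_1 - 5)/6.8 + (V_1 - 0)/18 + (V_1 - 0)/7500 = 0
Collecting terms: 0.2027 × V_1 = 0.7353  =>  V_1 = 3.627 V
Power in each resistor, P = (ΔV)²/R:
  P_R1 = (5 - 3.627)²/6.8 = 0.2774 W
  P_R2 = (3.627 - 0)²/18 = 0.7307 W
  P_R3 = (3.627 - 0)²/7500 = 0.001754 W
P_total = P_R1 + P_R2 + P_R3 = 1.01 W

Final answer: 1.01 W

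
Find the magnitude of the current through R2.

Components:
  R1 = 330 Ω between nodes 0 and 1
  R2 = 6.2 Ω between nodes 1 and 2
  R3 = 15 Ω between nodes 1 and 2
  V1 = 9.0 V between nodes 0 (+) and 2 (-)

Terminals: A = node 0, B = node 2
Nodal analysis, taking node 2 as the 0 V reference.
Source V1 fixes V_0 = 9 V.
KCL at each unknown node (sum of currents leaving = 0; resistances in Ω):
  Node 1: (V_1 - 9)/330 + (V_1 - 0)/6.2 + (V_1 - 0)/15 = 0
Collecting terms: 0.231 × V_1 = 0.02727  =>  V_1 = 0.1181 V
I_R2 = (V_1 - V_2)/R2 = (0.1181 - 0)/6.2 = 0.01904 A
|I_R2| = 0.01904 A

Final answer: |I_R2| = 0.01904 A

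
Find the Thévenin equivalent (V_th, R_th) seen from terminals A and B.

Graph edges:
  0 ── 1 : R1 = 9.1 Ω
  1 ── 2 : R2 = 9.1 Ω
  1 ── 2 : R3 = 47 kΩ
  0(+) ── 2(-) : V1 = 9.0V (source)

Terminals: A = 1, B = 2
Step 1 — V_th is the open-circuit voltage V_A - V_B (nothing connected across the terminals).
Nodal analysis, taking node 2 as the 0 V reference.
Source V1 fixes V_0 = 9 V.
KCL at each unknown node (sum of currents leaving = 0; resistances in Ω):
  Node 1: (V_1 - 9)/9.1 + (V_1 - 0)/9.1 + (V_1 - 0)/47000 = 0
Collecting terms: 0.2198 × V_1 = 0.989  =>  V_1 = 4.5 V
V_th = V_1 - V_2 = 4.5 - 0 = 4.5 V
Step 2 — R_th: zero the source — replace V1 by a short circuit (node 2 merges into node 0) — and find the resistance seen between A (node 1) and B (node 0).
Reduce the network between node 1 (A) and node 0 (B) by series/parallel combination:
  Rp1 = R1 ‖ R2 ‖ R3 (parallel, all between nodes 0 and 1) = 1/(1/9.1 + 1/9.1 + 1/47000) = 4.55 Ω
R_th = 4.55 Ω

Final answer: V_th = 4.5 V, R_th = 4.55 Ω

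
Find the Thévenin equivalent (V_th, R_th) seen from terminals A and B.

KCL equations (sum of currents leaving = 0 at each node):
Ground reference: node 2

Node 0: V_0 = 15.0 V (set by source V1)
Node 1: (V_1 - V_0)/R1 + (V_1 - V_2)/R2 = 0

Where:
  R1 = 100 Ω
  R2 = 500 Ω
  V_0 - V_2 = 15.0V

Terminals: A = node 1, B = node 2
Step 1 — V_th is the open-circuit voltage V_A - V_B (nothing connected across the terminals).
Nodal analysis, taking node 2 as the 0 V reference.
Source V1 fixes V_0 = 15 V.
KCL at each unknown node (sum of currents leaving = 0; resistances in Ω):
  Node 1: (V_1 - 15)/100 + (V_1 - 0)/500 = 0
Collecting terms: 0.012 × V_1 = 0.15  =>  V_1 = 12.5 V
V_th = V_1 - V_2 = 12.5 - 0 = 12.5 V
Step 2 — R_th: zero the source — replace V1 by a short circuit (node 2 merges into node 0) — and find the resistance seen between A (node 1) and B (node 0).
Reduce the network between node 1 (A) and node 0 (B) by series/parallel combination:
  Rp1 = R1 ‖ R2 (parallel, both between nodes 0 and 1) = 1/(1/100 + 1/500) = 83.33 Ω
R_th = 83.33 Ω

Final answer: V_th = 12.5 V, R_th = 83.33 Ω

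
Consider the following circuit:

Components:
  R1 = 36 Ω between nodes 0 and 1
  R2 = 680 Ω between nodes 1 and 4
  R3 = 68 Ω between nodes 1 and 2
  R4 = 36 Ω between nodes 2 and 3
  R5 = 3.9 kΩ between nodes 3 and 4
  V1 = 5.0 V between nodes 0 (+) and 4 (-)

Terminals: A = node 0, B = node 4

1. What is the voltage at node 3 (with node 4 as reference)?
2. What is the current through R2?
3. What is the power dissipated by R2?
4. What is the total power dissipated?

Nodal analysis, taking node 4 as the 0 V reference.
Source V1 fixes V_0 = 5 V.
KCL at each unknown node (sum of currents leaving = 0; resistances in Ω):
  Node 1: (V_1 - 5)/36 + (V_1 - 0)/680 + (V_1 - V_2)/68 = 0
  Node 2: (V_2 - V_1)/68 + (V_2 - V_3)/36 = 0
  Node 3: (V_3 - V_2)/36 + (V_3 - 0)/3900 = 0
Collecting terms (coefficients in siemens):
  0.04395·V_1 - 0.01471·V_2 = 0.1389
  0.04248·V_2 - 0.01471·V_1 - 0.02778·V_3 = 0
  0.02803·V_3 - 0.02778·V_2 = 0
Solving these 3 simultaneous equations (Gaussian elimination) gives:
  V_1 = 4.708 V, V_2 = 4.628 V, V_3 = 4.586 V
Part 1:
  Read off the nodal solution: V_3 = 4.586 V
Part 2:
  I_R2 = (V_1 - V_4)/R2 = (4.708 - 0)/680 = 0.006924 A
  Magnitude: I_R2 = 0.006924 A
Part 3:
  I_R2 = (V_1 - V_4)/R2 = (4.708 - 0)/680 = 0.006924 A
  P_R2 = I_R2² × R2 = (0.006924)² × 680 = 0.0326 W
Part 4:
  Power in each resistor, P = (ΔV)²/R:
    P_R1 = (5 - 4.708)²/36 = 0.002362 W
    P_R2 = (4.708 - 0)²/680 = 0.0326 W
    P_R3 = (4.708 - 4.628)²/68 = 0.00009403 W
    P_R4 = (4.628 - 4.586)²/36 = 0.00004978 W
    P_R5 = (4.586 - 0)²/3900 = 0.005393 W
  P_total = P_R1 + P_R2 + P_R3 + P_R4 + P_R5 = 0.0405 W

Final answers:
1. V_3 = 4.586 V
2. I_R2 = 0.006924 A
3. P_R2 = 0.0326 W
4. P_total = 0.0405 W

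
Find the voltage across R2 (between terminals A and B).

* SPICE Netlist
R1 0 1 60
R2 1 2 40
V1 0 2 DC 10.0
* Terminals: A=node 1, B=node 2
R1 and R2 are in series across V1 (node 0 → node 1 → node 2), and the output A–B is taken across R2, so this is a voltage divider.
Series current: I = V1/(R1 + R2) = 10/(60 + 40) = 10/100 = 0.1 A
V_R2 = I × R2 = V1 × R2/(R1 + R2) = 10 × 40/100 = 4 V

Final answer: 4 V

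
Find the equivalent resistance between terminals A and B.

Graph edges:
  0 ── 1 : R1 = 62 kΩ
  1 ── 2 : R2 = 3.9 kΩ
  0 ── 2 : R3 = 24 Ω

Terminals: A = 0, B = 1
Reduce the network between node 0 (A) and node 1 (B) by series/parallel combination:
  Rs1 = R3 + R2 (series, joined only at node 2) = 24 + 3900 = 3924 Ω
  Rp1 = R1 ‖ Rs1 (parallel, both between nodes 0 and 1) = 1/(1/62000 + 1/3924) = 3690 Ω
R_eq = 3.69 kΩ

Final answer: 3.69 kΩ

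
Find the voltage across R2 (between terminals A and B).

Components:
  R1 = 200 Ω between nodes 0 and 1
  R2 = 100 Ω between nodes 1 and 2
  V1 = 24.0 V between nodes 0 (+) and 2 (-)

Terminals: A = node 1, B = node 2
R1 and R2 are in series across V1 (node 0 → node 1 → node 2), and the output A–B is taken across R2, so this is a voltage divider.
Series current: I = V1/(R1 + R2) = 24/(200 + 100) = 24/300 = 0.08 A
V_R2 = I × R2 = V1 × R2/(R1 + R2) = 24 × 100/300 = 8 V

Final answer: 8 V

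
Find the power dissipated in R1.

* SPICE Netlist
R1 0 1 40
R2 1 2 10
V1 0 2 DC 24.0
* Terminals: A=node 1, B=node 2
Nodal analysis, taking node 2 as the 0 V reference.
Source V1 fixes V_0 = 24 V.
KCL at each unknown node (sum of currents leaving = 0; resistances in Ω):
  Node 1: (V_1 - 24)/40 + (V_1 - 0)/10 = 0
Collecting terms: 0.125 × V_1 = 0.6  =>  V_1 = 4.8 V
I_R1 = (V_0 - V_1)/R1 = (24 - 4.8)/40 = 0.48 A
P_R1 = I_R1² × R1 = (0.48)² × 40 = 9.216 W

Final answer: 9.216 W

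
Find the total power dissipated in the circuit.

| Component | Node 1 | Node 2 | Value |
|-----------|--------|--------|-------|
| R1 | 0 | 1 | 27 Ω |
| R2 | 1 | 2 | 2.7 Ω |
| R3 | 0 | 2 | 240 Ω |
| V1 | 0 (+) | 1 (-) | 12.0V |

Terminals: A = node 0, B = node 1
Nodal analysis, taking node 1 as the 0 V reference.
Source V1 fixes V_0 = 12 V.
KCL at each unknown node (sum of currents leaving = 0; resistances in Ω):
  Node 2: (V_2 - 0)/2.7 + (V_2 - 12)/240 = 0
Collecting terms: 0.3745 × V_2 = 0.05  =>  V_2 = 0.1335 V
Power in each resistor, P = (ΔV)²/R:
  P_R1 = (12 - 0)²/27 = 5.333 W
  P_R2 = (0 - 0.1335)²/2.7 = 0.006601 W
  P_R3 = (12 - 0.1335)²/240 = 0.5867 W
P_total = P_R1 + P_R2 + P_R3 = 5.927 W

Final answer: 5.927 W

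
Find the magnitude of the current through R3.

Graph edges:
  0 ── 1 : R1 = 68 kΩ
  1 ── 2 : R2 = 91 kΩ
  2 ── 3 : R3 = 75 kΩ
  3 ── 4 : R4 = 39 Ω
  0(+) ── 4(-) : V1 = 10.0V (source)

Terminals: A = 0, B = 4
Nodal analysis, taking node 4 as the 0 V reference.
Source V1 fixes V_0 = 10 V.
KCL at each unknown node (sum of currents leaving = 0; resistances in Ω):
  Node 1: (V_1 - 10)/68000 + (V_1 - V_2)/91000 = 0
  Node 2: (V_2 - V_1)/91000 + (V_2 - V_3)/75000 = 0
  Node 3: (V_3 - V_2)/75000 + (V_3 - 0)/39 = 0
Collecting terms (coefficients in siemens):
  0.00002569·V_1 - 0.00001099·V_2 = 0.0001471
  0.00002432·V_2 - 0.00001099·V_1 - 0.00001333·V_3 = 0
  0.02565·V_3 - 0.00001333·V_2 = 0
Solving these 3 simultaneous equations (Gaussian elimination) gives:
  V_1 = 7.095 V, V_2 = 3.206 V, V_3 = 0.001666 V
I_R3 = (V_2 - V_3)/R3 = (3.206 - 0.001666)/75000 = 0.00004273 A
|I_R3| = 0.00004273 A

Final answer: |I_R3| = 4.273e-05 A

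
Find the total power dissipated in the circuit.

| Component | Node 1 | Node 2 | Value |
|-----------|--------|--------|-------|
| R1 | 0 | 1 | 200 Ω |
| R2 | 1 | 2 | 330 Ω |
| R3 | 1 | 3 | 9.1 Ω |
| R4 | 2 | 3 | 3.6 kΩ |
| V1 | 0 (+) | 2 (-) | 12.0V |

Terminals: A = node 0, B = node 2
Nodal analysis, taking node 2 as the 0 V reference.
Source V1 fixes V_0 = 12 V.
KCL at each unknown node (sum of currents leaving = 0; resistances in Ω):
  Node 1: (V_1 - 12)/200 + (V_1 - 0)/330 + (V_1 - V_3)/9.1 = 0
  Node 3: (V_3 - V_1)/9.1 + (V_3 - 0)/3600 = 0
Collecting terms (coefficients in siemens):
  0.1179·V_1 - 0.1099·V_3 = 0.06
  0.1102·V_3 - 0.1099·V_1 = 0
Determinant D = (0.1179)(0.1102) - (-0.1099)(-0.1099) = 0.0009152
V_1 = [(0.06)(0.1102) - (-0.1099)(0)]/D = 7.222 V
V_3 = [(0.1179)(0) - (0.06)(-0.1099)]/D = 7.204 V
Power in each resistor, P = (ΔV)²/R:
  P_R1 = (12 - 7.222)²/200 = 0.1141 W
  P_R2 = (7.222 - 0)²/330 = 0.1581 W
  P_R3 = (7.222 - 7.204)²/9.1 = 0.00003644 W
  P_R4 = (0 - 7.204)²/3600 = 0.01442 W
P_total = P_R1 + P_R2 + P_R3 + P_R4 = 0.2867 W

Final answer: 0.2867 W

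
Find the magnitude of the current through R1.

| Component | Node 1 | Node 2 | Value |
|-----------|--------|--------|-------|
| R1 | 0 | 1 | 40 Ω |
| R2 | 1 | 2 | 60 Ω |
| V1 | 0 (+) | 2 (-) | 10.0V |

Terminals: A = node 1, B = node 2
Nodal analysis, taking node 2 as the 0 V reference.
Source V1 fixes V_0 = 10 V.
KCL at each unknown node (sum of currents leaving = 0; resistances in Ω):
  Node 1: (V_1 - 10)/40 + (V_1 - 0)/60 = 0
Collecting terms: 0.04167 × V_1 = 0.25  =>  V_1 = 6 V
I_R1 = (V_0 - V_1)/R1 = (10 - 6)/40 = 0.1 A
|I_R1| = 0.1 A

Final answer: |I_R1| = 0.1 A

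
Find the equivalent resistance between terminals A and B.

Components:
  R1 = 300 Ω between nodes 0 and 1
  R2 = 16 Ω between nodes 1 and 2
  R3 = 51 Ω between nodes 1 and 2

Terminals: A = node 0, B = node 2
Reduce the network between node 0 (A) and node 2 (B) by series/parallel combination:
  Rp1 = R2 ‖ R3 (parallel, both between nodes 1 and 2) = 1/(1/16 + 1/51) = 12.18 Ω
  Rs1 = R1 + Rp1 (series, joined only at node 1) = 300 + 12.18 = 312.2 Ω
R_eq = 312.2 Ω

Final answer: 312.2 Ω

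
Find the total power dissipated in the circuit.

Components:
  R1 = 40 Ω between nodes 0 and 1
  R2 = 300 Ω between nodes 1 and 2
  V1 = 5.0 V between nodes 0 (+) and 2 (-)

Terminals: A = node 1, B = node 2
Nodal analysis, taking node 2 as the 0 V reference.
Source V1 fixes V_0 = 5 V.
KCL at each unknown node (sum of currents leaving = 0; resistances in Ω):
  Node 1: (V_1 - 5)/40 + (V_1 - 0)/300 = 0
Collecting terms: 0.02833 × V_1 = 0.125  =>  V_1 = 4.412 V
Power in each resistor, P = (ΔV)²/R:
  P_R1 = (5 - 4.412)²/40 = 0.008651 W
  P_R2 = (4.412 - 0)²/300 = 0.06488 W
P_total = P_R1 + P_R2 = 0.07353 W

Final answer: 0.07353 W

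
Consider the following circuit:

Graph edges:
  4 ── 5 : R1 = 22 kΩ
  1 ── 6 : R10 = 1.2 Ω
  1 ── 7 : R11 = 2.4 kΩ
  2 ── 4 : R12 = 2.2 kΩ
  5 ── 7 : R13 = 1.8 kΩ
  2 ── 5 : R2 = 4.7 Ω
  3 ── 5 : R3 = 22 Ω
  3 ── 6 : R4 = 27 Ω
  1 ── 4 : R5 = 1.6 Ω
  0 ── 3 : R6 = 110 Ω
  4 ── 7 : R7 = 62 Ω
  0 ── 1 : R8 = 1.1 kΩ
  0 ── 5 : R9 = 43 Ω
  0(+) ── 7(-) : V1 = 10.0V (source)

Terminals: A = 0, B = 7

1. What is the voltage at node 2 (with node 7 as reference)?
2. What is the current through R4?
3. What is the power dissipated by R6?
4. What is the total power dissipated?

Nodal analysis, taking node 7 as the 0 V reference.
Source V1 fixes V_0 = 10 V.
KCL at each unknown node (sum of currents leaving = 0; resistances in Ω):
  Node 1: (V_1 - V_4)/1.6 + (V_1 - 10)/1100 + (V_1 - V_6)/1.2 + (V_1 - 0)/2400 = 0
  Node 2: (V_2 - V_5)/4.7 + (V_2 - V_4)/2200 = 0
  Node 3: (V_3 - V_5)/22 + (V_3 - V_6)/27 + (V_3 - 10)/110 = 0
  Node 4: (V_4 - V_5)/22000 + (V_4 - V_1)/1.6 + (V_4 - 0)/62 + (V_4 - V_2)/2200 = 0
  Node 5: (V_5 - V_4)/22000 + (V_5 - V_2)/4.7 + (V_5 - V_3)/22 + (V_5 - 10)/43 + (V_5 - 0)/1800 = 0
  Node 6: (V_6 - V_3)/27 + (V_6 - V_1)/1.2 = 0
Collecting terms (coefficients in siemens):
  1.46·V_1 - 0.625·V_4 - 0.8333·V_6 = 0.009091
  0.2132·V_2 - 0.0004545·V_4 - 0.2128·V_5 = 0
  0.09158·V_3 - 0.04545·V_5 - 0.03704·V_6 = 0.09091
  0.6416·V_4 - 0.625·V_1 - 0.0004545·V_2 - 0.00004545·V_5 = 0
  0.2821·V_5 - 0.2128·V_2 - 0.04545·V_3 - 0.00004545·V_4 = 0.2326
  0.8704·V_6 - 0.8333·V_1 - 0.03704·V_3 = 0
Solving these 6 simultaneous equations (Gaussian elimination) gives:
  V_1 = 4.856 V, V_2 = 7.85 V, V_3 = 6.891 V, V_4 = 4.736 V
  V_5 = 7.857 V, V_6 = 4.942 V
Part 1:
  Read off the nodal solution: V_2 = 7.85 V
Part 2:
  I_R4 = (V_3 - V_6)/R4 = (6.891 - 4.942)/27 = 0.07218 A
  Magnitude: I_R4 = 0.07218 A
Part 3:
  I_R6 = (V_0 - V_3)/R6 = (10 - 6.891)/110 = 0.02826 A
  P_R6 = I_R6² × R6 = (0.02826)² × 110 = 0.08787 W
Part 4:
  Power in each resistor, P = (ΔV)²/R:
    P_R1 = (4.736 - 7.857)²/22000 = 0.0004428 W
    P_R2 = (7.85 - 7.857)²/4.7 = 0.000009419 W
    P_R3 = (6.891 - 7.857)²/22 = 0.04242 W
    P_R4 = (6.891 - 4.942)²/27 = 0.1407 W
    P_R5 = (4.856 - 4.736)²/1.6 = 0.008959 W
    P_R6 = (10 - 6.891)²/110 = 0.08787 W
    P_R7 = (4.736 - 0)²/62 = 0.3618 W
    P_R8 = (10 - 4.856)²/1100 = 0.02406 W
    P_R9 = (10 - 7.857)²/43 = 0.1068 W
    P_R10 = (4.856 - 4.942)²/1.2 = 0.006251 W
    P_R11 = (4.856 - 0)²/2400 = 0.009824 W
    P_R12 = (7.85 - 4.736)²/2200 = 0.004409 W
    P_R13 = (7.857 - 0)²/1800 = 0.0343 W
  P_total = P_R1 + P_R2 + P_R3 + P_R4 + P_R5 + P_R6 + P_R7 + P_R8 + P_R9 + P_R10 + P_R11 + P_R12 + P_R13 = 0.8277 W

Final answers:
1. V_2 = 7.85 V
2. I_R4 = 0.07218 A
3. P_R6 = 0.08787 W
4. P_total = 0.8277 W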